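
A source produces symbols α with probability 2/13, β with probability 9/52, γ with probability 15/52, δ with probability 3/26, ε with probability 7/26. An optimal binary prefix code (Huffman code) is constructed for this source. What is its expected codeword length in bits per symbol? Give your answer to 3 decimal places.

2.269 bits/symbol

Repeatedly combine the two least-probable nodes; the expected code length is the sum of the merged weights.
merge 3/26 + 2/13 → 7/26
merge 9/52 + 7/26 → 23/52
merge 7/26 + 15/52 → 29/52
merge 23/52 + 29/52 → 1
L = 7/26 + 23/52 + 29/52 + 1 = 59/26 ≈ 2.269 bits/symbol.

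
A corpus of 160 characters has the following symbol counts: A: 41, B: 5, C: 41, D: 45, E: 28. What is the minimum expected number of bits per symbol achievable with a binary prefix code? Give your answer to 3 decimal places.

Probabilities are the counts divided by 160.
Repeatedly combine the two least-probable nodes; the expected code length is the sum of the merged weights.
merge 1/32 + 7/40 → 33/160
merge 33/160 + 41/160 → 37/80
merge 41/160 + 9/32 → 43/80
merge 37/80 + 43/80 → 1
L = 33/160 + 37/80 + 43/80 + 1 = 353/160 ≈ 2.206 bits/symbol.

2.206 bits/symbol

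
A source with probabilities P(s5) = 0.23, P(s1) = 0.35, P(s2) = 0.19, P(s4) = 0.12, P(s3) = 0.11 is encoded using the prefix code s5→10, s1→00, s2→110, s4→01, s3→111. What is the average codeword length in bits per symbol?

L̄ = Σ pᵢ·ℓᵢ = 0.23·2 + 0.35·2 + 0.19·3 + 0.12·2 + 0.11·3 = 2.3 bits/symbol.

2.3 bits/symbol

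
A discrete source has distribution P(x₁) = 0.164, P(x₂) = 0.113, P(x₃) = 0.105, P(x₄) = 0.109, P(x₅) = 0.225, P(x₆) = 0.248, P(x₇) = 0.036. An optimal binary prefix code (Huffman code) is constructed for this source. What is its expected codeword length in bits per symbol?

Repeatedly combine the two least-probable nodes; the expected code length is the sum of the merged weights.
merge 9/250 + 21/200 → 141/1000
merge 109/1000 + 113/1000 → 111/500
merge 141/1000 + 41/250 → 61/200
merge 111/500 + 9/40 → 447/1000
merge 31/125 + 61/200 → 553/1000
merge 447/1000 + 553/1000 → 1
L = 141/1000 + 111/500 + 61/200 + 447/1000 + 553/1000 + 1 = 667/250 = 2.668 bits/symbol.

2.668 bits/symbol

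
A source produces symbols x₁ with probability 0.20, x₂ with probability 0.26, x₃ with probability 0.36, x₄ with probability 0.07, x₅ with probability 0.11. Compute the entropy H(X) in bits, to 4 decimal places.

2.1191 bits

H = −Σ pᵢ log₂ pᵢ.
−0.20·log₂(0.20) = 0.4644
−0.26·log₂(0.26) = 0.5053
−0.36·log₂(0.36) = 0.5306
−0.07·log₂(0.07) = 0.2686
−0.11·log₂(0.11) = 0.3503
Sum ≈ 2.1191 → 2.1191 bits.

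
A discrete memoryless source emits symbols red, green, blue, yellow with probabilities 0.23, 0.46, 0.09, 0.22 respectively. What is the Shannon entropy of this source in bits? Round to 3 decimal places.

H = −Σ pᵢ log₂ pᵢ.
−0.23·log₂(0.23) = 0.4877
−0.46·log₂(0.46) = 0.5153
−0.09·log₂(0.09) = 0.3127
−0.22·log₂(0.22) = 0.4806
Sum ≈ 1.7962 → 1.796 bits.

1.796 bits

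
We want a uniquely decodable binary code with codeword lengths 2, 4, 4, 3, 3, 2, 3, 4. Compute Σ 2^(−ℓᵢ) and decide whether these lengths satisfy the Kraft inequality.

With common denominator 2^4 = 16: Σ 2^(−ℓᵢ) = 4/16 + 1/16 + 1/16 + 2/16 + 2/16 + 4/16 + 2/16 + 1/16 = 17/16 = 1.0625.
Kraft's inequality requires Σ ≤ 1; here Σ = 1.0625 > 1, so no such prefix code exists.

1.0625; no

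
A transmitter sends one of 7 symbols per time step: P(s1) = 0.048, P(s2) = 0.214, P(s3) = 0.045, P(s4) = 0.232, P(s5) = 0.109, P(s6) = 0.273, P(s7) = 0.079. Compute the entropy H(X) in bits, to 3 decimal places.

2.526 bits

H = −Σ pᵢ log₂ pᵢ.
−0.048·log₂(0.048) = 0.2103
−0.214·log₂(0.214) = 0.4760
−0.045·log₂(0.045) = 0.2013
−0.232·log₂(0.232) = 0.4890
−0.109·log₂(0.109) = 0.3485
−0.273·log₂(0.273) = 0.5113
−0.079·log₂(0.079) = 0.2893
Sum ≈ 2.5258 → 2.526 bits.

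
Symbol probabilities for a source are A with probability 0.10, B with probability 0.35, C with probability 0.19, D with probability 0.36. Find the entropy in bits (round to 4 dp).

1.8481 bits

H = −Σ pᵢ log₂ pᵢ.
−0.10·log₂(0.10) = 0.3322
−0.35·log₂(0.35) = 0.5301
−0.19·log₂(0.19) = 0.4552
−0.36·log₂(0.36) = 0.5306
Sum ≈ 1.8481 → 1.8481 bits.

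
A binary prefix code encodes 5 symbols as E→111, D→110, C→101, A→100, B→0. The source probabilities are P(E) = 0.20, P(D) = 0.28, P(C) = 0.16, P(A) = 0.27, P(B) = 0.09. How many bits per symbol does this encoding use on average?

2.82 bits/symbol

L̄ = Σ pᵢ·ℓᵢ = 0.20·3 + 0.28·3 + 0.16·3 + 0.27·3 + 0.09·1 = 2.82 bits/symbol.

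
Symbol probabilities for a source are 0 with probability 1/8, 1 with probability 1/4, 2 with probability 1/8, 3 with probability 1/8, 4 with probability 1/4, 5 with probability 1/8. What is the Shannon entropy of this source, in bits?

2.5 bits

Each probability is a power of 1/2, so log₂(1/p) is an integer.
H = Σ p·log₂(1/p) = 1/8·3 + 1/4·2 + 1/8·3 + 1/8·3 + 1/4·2 + 1/8·3 = 2.5 bits.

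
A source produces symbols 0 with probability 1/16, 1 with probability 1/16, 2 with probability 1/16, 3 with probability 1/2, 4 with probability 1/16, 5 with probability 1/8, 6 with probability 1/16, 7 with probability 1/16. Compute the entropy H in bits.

Each probability is a power of 1/2, so log₂(1/p) is an integer.
H = Σ p·log₂(1/p) = 1/16·4 + 1/16·4 + 1/16·4 + 1/2·1 + 1/16·4 + 1/8·3 + 1/16·4 + 1/16·4 = 2.375 bits.

2.375 bits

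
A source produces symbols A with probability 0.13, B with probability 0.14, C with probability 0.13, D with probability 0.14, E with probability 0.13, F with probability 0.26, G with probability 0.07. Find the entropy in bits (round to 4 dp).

H = −Σ pᵢ log₂ pᵢ.
−0.13·log₂(0.13) = 0.3826
−0.14·log₂(0.14) = 0.3971
−0.13·log₂(0.13) = 0.3826
−0.14·log₂(0.14) = 0.3971
−0.13·log₂(0.13) = 0.3826
−0.26·log₂(0.26) = 0.5053
−0.07·log₂(0.07) = 0.2686
Sum ≈ 2.7160 → 2.7160 bits.

2.7160 bits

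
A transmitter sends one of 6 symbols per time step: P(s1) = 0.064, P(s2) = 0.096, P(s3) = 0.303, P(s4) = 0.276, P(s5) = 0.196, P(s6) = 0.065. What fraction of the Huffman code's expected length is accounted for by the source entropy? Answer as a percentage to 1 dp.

99.0%

Entropy H = −Σ p log₂ p ≈ 2.3301 bits.
Huffman merges: 8/125+13/200→129/1000; 12/125+129/1000→9/40; 49/250+9/40→421/1000; 69/250+303/1000→579/1000; 421/1000+579/1000→1. L = 1177/500 ≈ 2.3540.
Efficiency = H/L = 2.3301/2.3540 = 99.0%.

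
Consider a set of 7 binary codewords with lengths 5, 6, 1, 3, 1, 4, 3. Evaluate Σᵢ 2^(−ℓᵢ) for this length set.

With common denominator 2^6 = 64: Σ 2^(−ℓᵢ) = 2/64 + 1/64 + 32/64 + 8/64 + 32/64 + 4/64 + 8/64 = 87/64 = 1.359375.

1.359375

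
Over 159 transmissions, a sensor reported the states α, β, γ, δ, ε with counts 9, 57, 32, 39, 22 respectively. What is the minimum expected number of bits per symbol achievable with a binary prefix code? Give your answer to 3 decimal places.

Probabilities are the counts divided by 159.
Repeatedly combine the two least-probable nodes; the expected code length is the sum of the merged weights.
merge 3/53 + 22/159 → 31/159
merge 31/159 + 32/159 → 21/53
merge 13/53 + 19/53 → 32/53
merge 21/53 + 32/53 → 1
L = 31/159 + 21/53 + 32/53 + 1 = 349/159 ≈ 2.195 bits/symbol.

2.195 bits/symbol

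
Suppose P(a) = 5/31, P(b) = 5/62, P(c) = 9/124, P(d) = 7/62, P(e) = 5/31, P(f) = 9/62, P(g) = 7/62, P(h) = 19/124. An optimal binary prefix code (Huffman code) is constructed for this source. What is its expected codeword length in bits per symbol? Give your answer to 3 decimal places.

2.992 bits/symbol

Repeatedly combine the two least-probable nodes; the expected code length is the sum of the merged weights.
merge 9/124 + 5/62 → 19/124
merge 7/62 + 7/62 → 7/31
merge 9/62 + 19/124 → 37/124
merge 19/124 + 5/31 → 39/124
merge 5/31 + 7/31 → 12/31
merge 37/124 + 39/124 → 19/31
merge 12/31 + 19/31 → 1
L = 19/124 + 7/31 + 37/124 + 39/124 + 12/31 + 19/31 + 1 = 371/124 ≈ 2.992 bits/symbol.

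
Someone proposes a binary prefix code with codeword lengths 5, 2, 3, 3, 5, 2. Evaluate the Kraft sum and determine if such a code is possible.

0.8125; yes

With common denominator 2^5 = 32: Σ 2^(−ℓᵢ) = 1/32 + 8/32 + 4/32 + 4/32 + 1/32 + 8/32 = 26/32 = 0.8125.
Kraft's inequality requires Σ ≤ 1; here Σ = 0.8125 ≤ 1, so such a prefix code exists.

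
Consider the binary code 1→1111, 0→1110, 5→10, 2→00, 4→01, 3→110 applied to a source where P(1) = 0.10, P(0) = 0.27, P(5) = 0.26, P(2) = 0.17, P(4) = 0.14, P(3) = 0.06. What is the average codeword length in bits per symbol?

L̄ = Σ pᵢ·ℓᵢ = 0.10·4 + 0.27·4 + 0.26·2 + 0.17·2 + 0.14·2 + 0.06·3 = 2.8 bits/symbol.

2.8 bits/symbol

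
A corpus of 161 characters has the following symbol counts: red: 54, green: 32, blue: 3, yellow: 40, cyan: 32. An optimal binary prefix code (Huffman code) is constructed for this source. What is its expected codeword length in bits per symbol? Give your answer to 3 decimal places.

2.217 bits/symbol

Probabilities are the counts divided by 161.
Repeatedly combine the two least-probable nodes; the expected code length is the sum of the merged weights.
merge 3/161 + 32/161 → 5/23
merge 32/161 + 5/23 → 67/161
merge 40/161 + 54/161 → 94/161
merge 67/161 + 94/161 → 1
L = 5/23 + 67/161 + 94/161 + 1 = 51/23 ≈ 2.217 bits/symbol.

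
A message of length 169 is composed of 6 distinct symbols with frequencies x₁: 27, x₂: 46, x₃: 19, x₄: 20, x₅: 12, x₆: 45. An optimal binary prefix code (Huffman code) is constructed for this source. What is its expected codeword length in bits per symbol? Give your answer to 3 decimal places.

2.462 bits/symbol

Probabilities are the counts divided by 169.
Repeatedly combine the two least-probable nodes; the expected code length is the sum of the merged weights.
merge 12/169 + 19/169 → 31/169
merge 20/169 + 27/169 → 47/169
merge 31/169 + 45/169 → 76/169
merge 46/169 + 47/169 → 93/169
merge 76/169 + 93/169 → 1
L = 31/169 + 47/169 + 76/169 + 93/169 + 1 = 32/13 ≈ 2.462 bits/symbol.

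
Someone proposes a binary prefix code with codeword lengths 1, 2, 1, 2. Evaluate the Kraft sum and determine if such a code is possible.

1.5; no

With common denominator 2^2 = 4: Σ 2^(−ℓᵢ) = 2/4 + 1/4 + 2/4 + 1/4 = 6/4 = 1.5.
Kraft's inequality requires Σ ≤ 1; here Σ = 1.5 > 1, so no such prefix code exists.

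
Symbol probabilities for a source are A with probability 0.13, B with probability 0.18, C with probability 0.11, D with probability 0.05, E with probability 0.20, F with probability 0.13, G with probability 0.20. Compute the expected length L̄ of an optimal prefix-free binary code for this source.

Repeatedly combine the two least-probable nodes; the expected code length is the sum of the merged weights.
merge 1/20 + 11/100 → 4/25
merge 13/100 + 13/100 → 13/50
merge 4/25 + 9/50 → 17/50
merge 1/5 + 1/5 → 2/5
merge 13/50 + 17/50 → 3/5
merge 2/5 + 3/5 → 1
L = 4/25 + 13/50 + 17/50 + 2/5 + 3/5 + 1 = 69/25 = 2.76 bits/symbol.

2.76 bits/symbol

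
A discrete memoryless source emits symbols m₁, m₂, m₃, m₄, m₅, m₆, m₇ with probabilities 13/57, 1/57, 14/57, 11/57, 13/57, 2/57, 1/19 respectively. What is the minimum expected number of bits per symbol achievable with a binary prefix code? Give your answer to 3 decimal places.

Repeatedly combine the two least-probable nodes; the expected code length is the sum of the merged weights.
merge 1/57 + 2/57 → 1/19
merge 1/19 + 1/19 → 2/19
merge 2/19 + 11/57 → 17/57
merge 13/57 + 13/57 → 26/57
merge 14/57 + 17/57 → 31/57
merge 26/57 + 31/57 → 1
L = 1/19 + 2/19 + 17/57 + 26/57 + 31/57 + 1 = 140/57 ≈ 2.456 bits/symbol.

2.456 bits/symbol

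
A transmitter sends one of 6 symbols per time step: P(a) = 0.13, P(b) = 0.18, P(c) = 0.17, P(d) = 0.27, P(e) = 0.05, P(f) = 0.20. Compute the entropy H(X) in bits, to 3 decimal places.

2.453 bits

H = −Σ pᵢ log₂ pᵢ.
−0.13·log₂(0.13) = 0.3826
−0.18·log₂(0.18) = 0.4453
−0.17·log₂(0.17) = 0.4346
−0.27·log₂(0.27) = 0.5100
−0.05·log₂(0.05) = 0.2161
−0.20·log₂(0.20) = 0.4644
Sum ≈ 2.4530 → 2.453 bits.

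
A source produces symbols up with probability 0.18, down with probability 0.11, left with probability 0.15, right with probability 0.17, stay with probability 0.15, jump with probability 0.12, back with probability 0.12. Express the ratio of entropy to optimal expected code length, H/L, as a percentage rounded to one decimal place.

Entropy H = −Σ p log₂ p ≈ 2.7854 bits.
Huffman merges: 11/100+3/25→23/100; 3/25+3/20→27/100; 3/20+17/100→8/25; 9/50+23/100→41/100; 27/100+8/25→59/100; 41/100+59/100→1. L = 141/50 ≈ 2.8200.
Efficiency = H/L = 2.7854/2.8200 = 98.8%.

98.8%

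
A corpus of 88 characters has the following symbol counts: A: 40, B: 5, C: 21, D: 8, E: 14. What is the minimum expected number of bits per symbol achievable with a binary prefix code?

2 bits/symbol

Probabilities are the counts divided by 88.
Repeatedly combine the two least-probable nodes; the expected code length is the sum of the merged weights.
merge 5/88 + 1/11 → 13/88
merge 13/88 + 7/44 → 27/88
merge 21/88 + 27/88 → 6/11
merge 5/11 + 6/11 → 1
L = 13/88 + 27/88 + 6/11 + 1 = 2 bits/symbol.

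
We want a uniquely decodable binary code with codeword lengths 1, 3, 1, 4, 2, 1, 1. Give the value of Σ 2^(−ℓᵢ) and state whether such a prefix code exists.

With common denominator 2^4 = 16: Σ 2^(−ℓᵢ) = 8/16 + 2/16 + 8/16 + 1/16 + 4/16 + 8/16 + 8/16 = 39/16 = 2.4375.
Kraft's inequality requires Σ ≤ 1; here Σ = 2.4375 > 1, so no such prefix code exists.

2.4375; no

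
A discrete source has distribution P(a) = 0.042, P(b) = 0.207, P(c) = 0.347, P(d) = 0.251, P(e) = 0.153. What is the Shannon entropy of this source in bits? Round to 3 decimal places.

H = −Σ pᵢ log₂ pᵢ.
−0.042·log₂(0.042) = 0.1921
−0.207·log₂(0.207) = 0.4704
−0.347·log₂(0.347) = 0.5299
−0.251·log₂(0.251) = 0.5006
−0.153·log₂(0.153) = 0.4144
Sum ≈ 2.1073 → 2.107 bits.

2.107 bits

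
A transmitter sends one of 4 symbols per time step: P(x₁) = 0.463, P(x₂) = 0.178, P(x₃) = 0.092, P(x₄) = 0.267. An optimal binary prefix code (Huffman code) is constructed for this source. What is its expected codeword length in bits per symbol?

Repeatedly combine the two least-probable nodes; the expected code length is the sum of the merged weights.
merge 23/250 + 89/500 → 27/100
merge 267/1000 + 27/100 → 537/1000
merge 463/1000 + 537/1000 → 1
L = 27/100 + 537/1000 + 1 = 1807/1000 = 1.807 bits/symbol.

1.807 bits/symbol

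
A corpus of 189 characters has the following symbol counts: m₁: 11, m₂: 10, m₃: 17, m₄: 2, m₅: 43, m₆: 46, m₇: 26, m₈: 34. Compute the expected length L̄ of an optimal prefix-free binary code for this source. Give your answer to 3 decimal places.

Probabilities are the counts divided by 189.
Repeatedly combine the two least-probable nodes; the expected code length is the sum of the merged weights.
merge 2/189 + 10/189 → 4/63
merge 11/189 + 4/63 → 23/189
merge 17/189 + 23/189 → 40/189
merge 26/189 + 34/189 → 20/63
merge 40/189 + 43/189 → 83/189
merge 46/189 + 20/63 → 106/189
merge 83/189 + 106/189 → 1
L = 4/63 + 23/189 + 40/189 + 20/63 + 83/189 + 106/189 + 1 = 19/7 ≈ 2.714 bits/symbol.

2.714 bits/symbol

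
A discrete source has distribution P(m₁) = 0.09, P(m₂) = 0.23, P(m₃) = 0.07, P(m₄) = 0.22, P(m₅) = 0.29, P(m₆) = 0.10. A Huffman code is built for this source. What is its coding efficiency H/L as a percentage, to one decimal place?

Entropy H = −Σ p log₂ p ≈ 2.3995 bits.
Huffman merges: 7/100+9/100→4/25; 1/10+4/25→13/50; 11/50+23/100→9/20; 13/50+29/100→11/20; 9/20+11/20→1. L = 121/50 ≈ 2.4200.
Efficiency = H/L = 2.3995/2.4200 = 99.2%.

99.2%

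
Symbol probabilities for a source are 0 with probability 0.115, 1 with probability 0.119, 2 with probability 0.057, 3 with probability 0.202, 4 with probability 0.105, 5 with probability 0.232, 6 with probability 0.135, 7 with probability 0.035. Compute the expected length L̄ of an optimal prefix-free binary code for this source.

2.855 bits/symbol

Repeatedly combine the two least-probable nodes; the expected code length is the sum of the merged weights.
merge 7/200 + 57/1000 → 23/250
merge 23/250 + 21/200 → 197/1000
merge 23/200 + 119/1000 → 117/500
merge 27/200 + 197/1000 → 83/250
merge 101/500 + 29/125 → 217/500
merge 117/500 + 83/250 → 283/500
merge 217/500 + 283/500 → 1
L = 23/250 + 197/1000 + 117/500 + 83/250 + 217/500 + 283/500 + 1 = 571/200 = 2.855 bits/symbol.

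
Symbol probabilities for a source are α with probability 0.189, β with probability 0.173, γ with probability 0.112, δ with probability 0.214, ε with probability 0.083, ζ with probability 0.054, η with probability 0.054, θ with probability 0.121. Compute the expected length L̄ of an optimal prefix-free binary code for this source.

2.894 bits/symbol

Repeatedly combine the two least-probable nodes; the expected code length is the sum of the merged weights.
merge 27/500 + 27/500 → 27/250
merge 83/1000 + 27/250 → 191/1000
merge 14/125 + 121/1000 → 233/1000
merge 173/1000 + 189/1000 → 181/500
merge 191/1000 + 107/500 → 81/200
merge 233/1000 + 181/500 → 119/200
merge 81/200 + 119/200 → 1
L = 27/250 + 191/1000 + 233/1000 + 181/500 + 81/200 + 119/200 + 1 = 1447/500 = 2.894 bits/symbol.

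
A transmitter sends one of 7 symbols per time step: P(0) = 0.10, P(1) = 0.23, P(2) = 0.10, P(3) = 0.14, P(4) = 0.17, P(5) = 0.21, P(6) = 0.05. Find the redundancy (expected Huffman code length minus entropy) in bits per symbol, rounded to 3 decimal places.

Entropy H = −Σ p log₂ p ≈ 2.6727 bits.
Huffman merges: 1/20+1/10→3/20; 1/10+7/50→6/25; 3/20+17/100→8/25; 21/100+23/100→11/25; 6/25+8/25→14/25; 11/25+14/25→1. L = 271/100 ≈ 2.7100.
L − H = 2.7100 − 2.6727 = 0.037 bits.

0.037 bits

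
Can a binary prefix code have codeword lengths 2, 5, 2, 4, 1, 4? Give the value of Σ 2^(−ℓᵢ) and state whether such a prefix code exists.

1.15625; no

With common denominator 2^5 = 32: Σ 2^(−ℓᵢ) = 8/32 + 1/32 + 8/32 + 2/32 + 16/32 + 2/32 = 37/32 = 1.15625.
Kraft's inequality requires Σ ≤ 1; here Σ = 1.15625 > 1, so no such prefix code exists.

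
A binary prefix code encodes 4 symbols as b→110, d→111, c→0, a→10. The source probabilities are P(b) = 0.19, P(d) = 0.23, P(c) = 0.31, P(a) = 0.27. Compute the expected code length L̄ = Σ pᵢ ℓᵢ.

L̄ = Σ pᵢ·ℓᵢ = 0.19·3 + 0.23·3 + 0.31·1 + 0.27·2 = 2.11 bits/symbol.

2.11 bits/symbol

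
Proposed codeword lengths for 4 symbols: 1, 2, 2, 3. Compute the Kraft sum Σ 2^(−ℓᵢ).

1.125

With common denominator 2^3 = 8: Σ 2^(−ℓᵢ) = 4/8 + 2/8 + 2/8 + 1/8 = 9/8 = 1.125.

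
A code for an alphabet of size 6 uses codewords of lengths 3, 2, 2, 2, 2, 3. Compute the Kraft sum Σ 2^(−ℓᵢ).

With common denominator 2^3 = 8: Σ 2^(−ℓᵢ) = 1/8 + 2/8 + 2/8 + 2/8 + 2/8 + 1/8 = 10/8 = 1.25.

1.25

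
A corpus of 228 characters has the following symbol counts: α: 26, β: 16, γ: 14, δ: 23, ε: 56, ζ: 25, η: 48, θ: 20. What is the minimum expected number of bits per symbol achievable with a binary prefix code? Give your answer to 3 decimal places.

2.864 bits/symbol

Probabilities are the counts divided by 228.
Repeatedly combine the two least-probable nodes; the expected code length is the sum of the merged weights.
merge 7/114 + 4/57 → 5/38
merge 5/57 + 23/228 → 43/228
merge 25/228 + 13/114 → 17/76
merge 5/38 + 43/228 → 73/228
merge 4/19 + 17/76 → 33/76
merge 14/57 + 73/228 → 43/76
merge 33/76 + 43/76 → 1
L = 5/38 + 43/228 + 17/76 + 73/228 + 33/76 + 43/76 + 1 = 653/228 ≈ 2.864 bits/symbol.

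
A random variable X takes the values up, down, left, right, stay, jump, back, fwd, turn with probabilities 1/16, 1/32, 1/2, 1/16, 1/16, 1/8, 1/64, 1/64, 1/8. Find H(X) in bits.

2.34375 bits

Each probability is a power of 1/2, so log₂(1/p) is an integer.
H = Σ p·log₂(1/p) = 1/16·4 + 1/32·5 + 1/2·1 + 1/16·4 + 1/16·4 + 1/8·3 + 1/64·6 + 1/64·6 + 1/8·3 = 2.34375 bits.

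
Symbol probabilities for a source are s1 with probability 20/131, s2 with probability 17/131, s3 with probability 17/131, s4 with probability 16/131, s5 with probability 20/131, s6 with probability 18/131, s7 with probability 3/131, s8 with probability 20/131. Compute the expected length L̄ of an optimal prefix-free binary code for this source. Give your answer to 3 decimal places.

Repeatedly combine the two least-probable nodes; the expected code length is the sum of the merged weights.
merge 3/131 + 16/131 → 19/131
merge 17/131 + 17/131 → 34/131
merge 18/131 + 19/131 → 37/131
merge 20/131 + 20/131 → 40/131
merge 20/131 + 34/131 → 54/131
merge 37/131 + 40/131 → 77/131
merge 54/131 + 77/131 → 1
L = 19/131 + 34/131 + 37/131 + 40/131 + 54/131 + 77/131 + 1 = 392/131 ≈ 2.992 bits/symbol.

2.992 bits/symbol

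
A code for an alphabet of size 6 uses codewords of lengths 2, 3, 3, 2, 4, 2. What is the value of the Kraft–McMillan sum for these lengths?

With common denominator 2^4 = 16: Σ 2^(−ℓᵢ) = 4/16 + 2/16 + 2/16 + 4/16 + 1/16 + 4/16 = 17/16 = 1.0625.

1.0625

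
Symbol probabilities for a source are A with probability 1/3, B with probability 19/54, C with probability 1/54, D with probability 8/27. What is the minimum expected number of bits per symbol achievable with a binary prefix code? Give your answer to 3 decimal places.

Repeatedly combine the two least-probable nodes; the expected code length is the sum of the merged weights.
merge 1/54 + 8/27 → 17/54
merge 17/54 + 1/3 → 35/54
merge 19/54 + 35/54 → 1
L = 17/54 + 35/54 + 1 = 53/27 ≈ 1.963 bits/symbol.

1.963 bits/symbol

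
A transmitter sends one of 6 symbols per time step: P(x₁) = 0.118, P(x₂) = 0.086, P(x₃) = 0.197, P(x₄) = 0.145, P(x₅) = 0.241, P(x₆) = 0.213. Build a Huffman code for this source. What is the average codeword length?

Repeatedly combine the two least-probable nodes; the expected code length is the sum of the merged weights.
merge 43/500 + 59/500 → 51/250
merge 29/200 + 197/1000 → 171/500
merge 51/250 + 213/1000 → 417/1000
merge 241/1000 + 171/500 → 583/1000
merge 417/1000 + 583/1000 → 1
L = 51/250 + 171/500 + 417/1000 + 583/1000 + 1 = 1273/500 = 2.546 bits/symbol.

2.546 bits/symbol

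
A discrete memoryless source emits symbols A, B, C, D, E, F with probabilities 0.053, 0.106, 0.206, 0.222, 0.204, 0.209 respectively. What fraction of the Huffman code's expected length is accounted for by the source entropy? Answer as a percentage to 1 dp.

Entropy H = −Σ p log₂ p ≈ 2.4593 bits.
Huffman merges: 53/1000+53/500→159/1000; 159/1000+51/250→363/1000; 103/500+209/1000→83/200; 111/500+363/1000→117/200; 83/200+117/200→1. L = 1261/500 ≈ 2.5220.
Efficiency = H/L = 2.4593/2.5220 = 97.5%.

97.5%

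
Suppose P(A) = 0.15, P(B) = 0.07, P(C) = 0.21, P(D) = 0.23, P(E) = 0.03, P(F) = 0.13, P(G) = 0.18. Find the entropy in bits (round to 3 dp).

2.619 bits

H = −Σ pᵢ log₂ pᵢ.
−0.15·log₂(0.15) = 0.4105
−0.07·log₂(0.07) = 0.2686
−0.21·log₂(0.21) = 0.4728
−0.23·log₂(0.23) = 0.4877
−0.03·log₂(0.03) = 0.1518
−0.13·log₂(0.13) = 0.3826
−0.18·log₂(0.18) = 0.4453
Sum ≈ 2.6193 → 2.619 bits.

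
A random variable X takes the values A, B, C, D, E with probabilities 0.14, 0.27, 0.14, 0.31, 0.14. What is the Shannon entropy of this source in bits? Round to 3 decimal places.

2.225 bits

H = −Σ pᵢ log₂ pᵢ.
−0.14·log₂(0.14) = 0.3971
−0.27·log₂(0.27) = 0.5100
−0.14·log₂(0.14) = 0.3971
−0.31·log₂(0.31) = 0.5238
−0.14·log₂(0.14) = 0.3971
Sum ≈ 2.2251 → 2.225 bits.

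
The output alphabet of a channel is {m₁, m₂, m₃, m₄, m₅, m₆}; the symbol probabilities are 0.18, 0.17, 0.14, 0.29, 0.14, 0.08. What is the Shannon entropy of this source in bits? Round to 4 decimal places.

H = −Σ pᵢ log₂ pᵢ.
−0.18·log₂(0.18) = 0.4453
−0.17·log₂(0.17) = 0.4346
−0.14·log₂(0.14) = 0.3971
−0.29·log₂(0.29) = 0.5179
−0.14·log₂(0.14) = 0.3971
−0.08·log₂(0.08) = 0.2915
Sum ≈ 2.4835 → 2.4835 bits.

2.4835 bits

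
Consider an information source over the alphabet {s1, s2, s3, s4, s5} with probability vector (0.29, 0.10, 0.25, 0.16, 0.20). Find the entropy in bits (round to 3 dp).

H = −Σ pᵢ log₂ pᵢ.
−0.29·log₂(0.29) = 0.5179
−0.10·log₂(0.10) = 0.3322
−0.25·log₂(0.25) = 0.5000
−0.16·log₂(0.16) = 0.4230
−0.20·log₂(0.20) = 0.4644
Sum ≈ 2.2375 → 2.237 bits.

2.237 bits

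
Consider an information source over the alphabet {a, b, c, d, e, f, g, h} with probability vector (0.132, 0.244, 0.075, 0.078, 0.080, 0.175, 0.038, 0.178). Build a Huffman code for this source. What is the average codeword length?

2.849 bits/symbol

Repeatedly combine the two least-probable nodes; the expected code length is the sum of the merged weights.
merge 19/500 + 3/40 → 113/1000
merge 39/500 + 2/25 → 79/500
merge 113/1000 + 33/250 → 49/200
merge 79/500 + 7/40 → 333/1000
merge 89/500 + 61/250 → 211/500
merge 49/200 + 333/1000 → 289/500
merge 211/500 + 289/500 → 1
L = 113/1000 + 79/500 + 49/200 + 333/1000 + 211/500 + 289/500 + 1 = 2849/1000 = 2.849 bits/symbol.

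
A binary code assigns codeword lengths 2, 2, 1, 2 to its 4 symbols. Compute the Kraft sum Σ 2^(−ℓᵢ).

1.25

With common denominator 2^2 = 4: Σ 2^(−ℓᵢ) = 1/4 + 1/4 + 2/4 + 1/4 = 5/4 = 1.25.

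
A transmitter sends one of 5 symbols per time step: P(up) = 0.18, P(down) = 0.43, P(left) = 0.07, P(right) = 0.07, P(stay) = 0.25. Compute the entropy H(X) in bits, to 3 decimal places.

H = −Σ pᵢ log₂ pᵢ.
−0.18·log₂(0.18) = 0.4453
−0.43·log₂(0.43) = 0.5236
−0.07·log₂(0.07) = 0.2686
−0.07·log₂(0.07) = 0.2686
−0.25·log₂(0.25) = 0.5000
Sum ≈ 2.0060 → 2.006 bits.

2.006 bits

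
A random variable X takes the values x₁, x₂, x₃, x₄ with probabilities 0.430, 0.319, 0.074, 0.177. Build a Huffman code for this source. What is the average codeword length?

Repeatedly combine the two least-probable nodes; the expected code length is the sum of the merged weights.
merge 37/500 + 177/1000 → 251/1000
merge 251/1000 + 319/1000 → 57/100
merge 43/100 + 57/100 → 1
L = 251/1000 + 57/100 + 1 = 1821/1000 = 1.821 bits/symbol.

1.821 bits/symbol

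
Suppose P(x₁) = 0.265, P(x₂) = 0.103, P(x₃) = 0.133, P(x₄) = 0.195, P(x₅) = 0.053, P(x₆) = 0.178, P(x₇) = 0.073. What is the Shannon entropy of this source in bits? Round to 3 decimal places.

H = −Σ pᵢ log₂ pᵢ.
−0.265·log₂(0.265) = 0.5077
−0.103·log₂(0.103) = 0.3378
−0.133·log₂(0.133) = 0.3871
−0.195·log₂(0.195) = 0.4599
−0.053·log₂(0.053) = 0.2246
−0.178·log₂(0.178) = 0.4432
−0.073·log₂(0.073) = 0.2756
Sum ≈ 2.6360 → 2.636 bits.

2.636 bits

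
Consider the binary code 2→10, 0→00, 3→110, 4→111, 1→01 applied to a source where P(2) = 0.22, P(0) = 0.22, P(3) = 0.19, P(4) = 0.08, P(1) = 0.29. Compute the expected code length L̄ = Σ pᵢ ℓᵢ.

L̄ = Σ pᵢ·ℓᵢ = 0.22·2 + 0.22·2 + 0.19·3 + 0.08·3 + 0.29·2 = 2.27 bits/symbol.

2.27 bits/symbol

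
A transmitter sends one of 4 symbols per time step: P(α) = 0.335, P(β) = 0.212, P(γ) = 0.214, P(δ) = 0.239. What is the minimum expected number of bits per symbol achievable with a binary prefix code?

2 bits/symbol

Repeatedly combine the two least-probable nodes; the expected code length is the sum of the merged weights.
merge 53/250 + 107/500 → 213/500
merge 239/1000 + 67/200 → 287/500
merge 213/500 + 287/500 → 1
L = 213/500 + 287/500 + 1 = 2 bits/symbol.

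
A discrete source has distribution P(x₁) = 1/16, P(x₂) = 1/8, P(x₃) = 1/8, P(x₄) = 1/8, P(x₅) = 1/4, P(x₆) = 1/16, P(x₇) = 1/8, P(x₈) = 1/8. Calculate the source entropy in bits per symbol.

Each probability is a power of 1/2, so log₂(1/p) is an integer.
H = Σ p·log₂(1/p) = 1/16·4 + 1/8·3 + 1/8·3 + 1/8·3 + 1/4·2 + 1/16·4 + 1/8·3 + 1/8·3 = 2.875 bits.

2.875 bits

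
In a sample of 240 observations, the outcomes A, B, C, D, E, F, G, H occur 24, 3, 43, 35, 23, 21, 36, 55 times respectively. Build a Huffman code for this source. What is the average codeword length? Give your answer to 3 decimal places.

2.871 bits/symbol

Probabilities are the counts divided by 240.
Repeatedly combine the two least-probable nodes; the expected code length is the sum of the merged weights.
merge 1/80 + 7/80 → 1/10
merge 23/240 + 1/10 → 47/240
merge 1/10 + 7/48 → 59/240
merge 3/20 + 43/240 → 79/240
merge 47/240 + 11/48 → 17/40
merge 59/240 + 79/240 → 23/40
merge 17/40 + 23/40 → 1
L = 1/10 + 47/240 + 59/240 + 79/240 + 17/40 + 23/40 + 1 = 689/240 ≈ 2.871 bits/symbol.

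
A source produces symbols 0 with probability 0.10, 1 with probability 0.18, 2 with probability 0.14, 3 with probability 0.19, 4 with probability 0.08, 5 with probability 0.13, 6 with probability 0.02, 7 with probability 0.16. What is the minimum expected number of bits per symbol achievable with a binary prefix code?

2.91 bits/symbol

Repeatedly combine the two least-probable nodes; the expected code length is the sum of the merged weights.
merge 1/50 + 2/25 → 1/10
merge 1/10 + 1/10 → 1/5
merge 13/100 + 7/50 → 27/100
merge 4/25 + 9/50 → 17/50
merge 19/100 + 1/5 → 39/100
merge 27/100 + 17/50 → 61/100
merge 39/100 + 61/100 → 1
L = 1/10 + 1/5 + 27/100 + 17/50 + 39/100 + 61/100 + 1 = 291/100 = 2.91 bits/symbol.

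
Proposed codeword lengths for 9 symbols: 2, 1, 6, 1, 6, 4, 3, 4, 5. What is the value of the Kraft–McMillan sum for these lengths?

With common denominator 2^6 = 64: Σ 2^(−ℓᵢ) = 16/64 + 32/64 + 1/64 + 32/64 + 1/64 + 4/64 + 8/64 + 4/64 + 2/64 = 100/64 = 1.5625.

1.5625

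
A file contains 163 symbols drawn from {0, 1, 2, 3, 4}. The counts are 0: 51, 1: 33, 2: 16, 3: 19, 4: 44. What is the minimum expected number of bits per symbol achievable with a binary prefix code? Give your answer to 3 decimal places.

Probabilities are the counts divided by 163.
Repeatedly combine the two least-probable nodes; the expected code length is the sum of the merged weights.
merge 16/163 + 19/163 → 35/163
merge 33/163 + 35/163 → 68/163
merge 44/163 + 51/163 → 95/163
merge 68/163 + 95/163 → 1
L = 35/163 + 68/163 + 95/163 + 1 = 361/163 ≈ 2.215 bits/symbol.

2.215 bits/symbol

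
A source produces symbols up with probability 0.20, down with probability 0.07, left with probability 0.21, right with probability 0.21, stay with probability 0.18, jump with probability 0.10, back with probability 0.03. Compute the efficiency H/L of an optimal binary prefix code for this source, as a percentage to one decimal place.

Entropy H = −Σ p log₂ p ≈ 2.6079 bits.
Huffman merges: 3/100+7/100→1/10; 1/10+1/10→1/5; 9/50+1/5→19/50; 1/5+21/100→41/100; 21/100+19/50→59/100; 41/100+59/100→1. L = 67/25 ≈ 2.6800.
Efficiency = H/L = 2.6079/2.6800 = 97.3%.

97.3%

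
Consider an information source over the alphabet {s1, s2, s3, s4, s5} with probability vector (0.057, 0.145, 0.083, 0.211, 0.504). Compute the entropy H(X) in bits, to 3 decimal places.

1.909 bits

H = −Σ pᵢ log₂ pᵢ.
−0.057·log₂(0.057) = 0.2356
−0.145·log₂(0.145) = 0.4040
−0.083·log₂(0.083) = 0.2980
−0.211·log₂(0.211) = 0.4736
−0.504·log₂(0.504) = 0.4982
Sum ≈ 1.9094 → 1.909 bits.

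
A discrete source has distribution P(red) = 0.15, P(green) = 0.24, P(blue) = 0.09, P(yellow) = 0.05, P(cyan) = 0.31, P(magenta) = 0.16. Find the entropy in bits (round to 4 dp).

H = −Σ pᵢ log₂ pᵢ.
−0.15·log₂(0.15) = 0.4105
−0.24·log₂(0.24) = 0.4941
−0.09·log₂(0.09) = 0.3127
−0.05·log₂(0.05) = 0.2161
−0.31·log₂(0.31) = 0.5238
−0.16·log₂(0.16) = 0.4230
Sum ≈ 2.3802 → 2.3802 bits.

2.3802 bits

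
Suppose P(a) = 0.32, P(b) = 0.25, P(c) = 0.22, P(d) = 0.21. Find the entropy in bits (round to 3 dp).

H = −Σ pᵢ log₂ pᵢ.
−0.32·log₂(0.32) = 0.5260
−0.25·log₂(0.25) = 0.5000
−0.22·log₂(0.22) = 0.4806
−0.21·log₂(0.21) = 0.4728
Sum ≈ 1.9794 → 1.979 bits.

1.979 bits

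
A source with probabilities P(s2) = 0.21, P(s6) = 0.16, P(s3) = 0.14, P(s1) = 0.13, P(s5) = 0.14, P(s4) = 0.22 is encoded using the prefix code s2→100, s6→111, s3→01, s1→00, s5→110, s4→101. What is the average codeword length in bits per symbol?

2.73 bits/symbol

L̄ = Σ pᵢ·ℓᵢ = 0.21·3 + 0.16·3 + 0.14·2 + 0.13·2 + 0.14·3 + 0.22·3 = 2.73 bits/symbol.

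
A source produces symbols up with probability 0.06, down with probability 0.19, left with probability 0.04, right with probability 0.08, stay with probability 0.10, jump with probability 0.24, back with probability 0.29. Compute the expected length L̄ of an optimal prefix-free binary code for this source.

Repeatedly combine the two least-probable nodes; the expected code length is the sum of the merged weights.
merge 1/25 + 3/50 → 1/10
merge 2/25 + 1/10 → 9/50
merge 1/10 + 9/50 → 7/25
merge 19/100 + 6/25 → 43/100
merge 7/25 + 29/100 → 57/100
merge 43/100 + 57/100 → 1
L = 1/10 + 9/50 + 7/25 + 43/100 + 57/100 + 1 = 64/25 = 2.56 bits/symbol.

2.56 bits/symbol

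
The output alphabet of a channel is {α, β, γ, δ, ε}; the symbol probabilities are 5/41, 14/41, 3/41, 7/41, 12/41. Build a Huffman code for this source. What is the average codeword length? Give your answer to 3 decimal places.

2.195 bits/symbol

Repeatedly combine the two least-probable nodes; the expected code length is the sum of the merged weights.
merge 3/41 + 5/41 → 8/41
merge 7/41 + 8/41 → 15/41
merge 12/41 + 14/41 → 26/41
merge 15/41 + 26/41 → 1
L = 8/41 + 15/41 + 26/41 + 1 = 90/41 ≈ 2.195 bits/symbol.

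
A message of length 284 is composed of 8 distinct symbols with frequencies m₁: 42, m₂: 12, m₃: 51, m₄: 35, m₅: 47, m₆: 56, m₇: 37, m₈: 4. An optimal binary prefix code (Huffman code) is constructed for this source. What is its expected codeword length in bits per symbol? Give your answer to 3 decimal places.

2.859 bits/symbol

Probabilities are the counts divided by 284.
Repeatedly combine the two least-probable nodes; the expected code length is the sum of the merged weights.
merge 1/71 + 3/71 → 4/71
merge 4/71 + 35/284 → 51/284
merge 37/284 + 21/142 → 79/284
merge 47/284 + 51/284 → 49/142
merge 51/284 + 14/71 → 107/284
merge 79/284 + 49/142 → 177/284
merge 107/284 + 177/284 → 1
L = 4/71 + 51/284 + 79/284 + 49/142 + 107/284 + 177/284 + 1 = 203/71 ≈ 2.859 bits/symbol.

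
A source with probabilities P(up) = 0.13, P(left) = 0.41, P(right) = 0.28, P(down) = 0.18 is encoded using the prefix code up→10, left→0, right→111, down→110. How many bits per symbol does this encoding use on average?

2.05 bits/symbol

L̄ = Σ pᵢ·ℓᵢ = 0.13·2 + 0.41·1 + 0.28·3 + 0.18·3 = 2.05 bits/symbol.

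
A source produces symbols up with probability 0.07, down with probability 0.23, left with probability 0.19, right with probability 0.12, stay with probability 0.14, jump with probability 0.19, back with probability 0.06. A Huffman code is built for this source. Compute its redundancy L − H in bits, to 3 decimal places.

0.036 bits

Entropy H = −Σ p log₂ p ≈ 2.6744 bits.
Huffman merges: 3/50+7/100→13/100; 3/25+13/100→1/4; 7/50+19/100→33/100; 19/100+23/100→21/50; 1/4+33/100→29/50; 21/50+29/50→1. L = 271/100 ≈ 2.7100.
L − H = 2.7100 − 2.6744 = 0.036 bits.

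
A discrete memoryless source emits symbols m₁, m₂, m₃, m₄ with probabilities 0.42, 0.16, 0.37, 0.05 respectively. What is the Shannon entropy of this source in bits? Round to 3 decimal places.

1.695 bits

H = −Σ pᵢ log₂ pᵢ.
−0.42·log₂(0.42) = 0.5256
−0.16·log₂(0.16) = 0.4230
−0.37·log₂(0.37) = 0.5307
−0.05·log₂(0.05) = 0.2161
Sum ≈ 1.6955 → 1.695 bits.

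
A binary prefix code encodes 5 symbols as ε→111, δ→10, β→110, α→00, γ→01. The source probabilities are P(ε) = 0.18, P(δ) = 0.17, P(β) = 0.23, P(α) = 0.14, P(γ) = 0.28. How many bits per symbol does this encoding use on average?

L̄ = Σ pᵢ·ℓᵢ = 0.18·3 + 0.17·2 + 0.23·3 + 0.14·2 + 0.28·2 = 2.41 bits/symbol.

2.41 bits/symbol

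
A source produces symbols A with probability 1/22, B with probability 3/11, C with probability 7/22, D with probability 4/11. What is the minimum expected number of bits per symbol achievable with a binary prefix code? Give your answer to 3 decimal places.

Repeatedly combine the two least-probable nodes; the expected code length is the sum of the merged weights.
merge 1/22 + 3/11 → 7/22
merge 7/22 + 7/22 → 7/11
merge 4/11 + 7/11 → 1
L = 7/22 + 7/11 + 1 = 43/22 ≈ 1.955 bits/symbol.

1.955 bits/symbol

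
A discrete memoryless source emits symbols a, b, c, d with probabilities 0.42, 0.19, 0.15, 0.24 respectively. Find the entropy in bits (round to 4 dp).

H = −Σ pᵢ log₂ pᵢ.
−0.42·log₂(0.42) = 0.5256
−0.19·log₂(0.19) = 0.4552
−0.15·log₂(0.15) = 0.4105
−0.24·log₂(0.24) = 0.4941
Sum ≈ 1.8856 → 1.8856 bits.

1.8856 bits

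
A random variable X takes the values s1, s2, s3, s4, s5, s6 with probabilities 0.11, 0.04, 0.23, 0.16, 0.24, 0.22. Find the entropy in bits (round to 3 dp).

2.421 bits

H = −Σ pᵢ log₂ pᵢ.
−0.11·log₂(0.11) = 0.3503
−0.04·log₂(0.04) = 0.1858
−0.23·log₂(0.23) = 0.4877
−0.16·log₂(0.16) = 0.4230
−0.24·log₂(0.24) = 0.4941
−0.22·log₂(0.22) = 0.4806
Sum ≈ 2.4214 → 2.421 bits.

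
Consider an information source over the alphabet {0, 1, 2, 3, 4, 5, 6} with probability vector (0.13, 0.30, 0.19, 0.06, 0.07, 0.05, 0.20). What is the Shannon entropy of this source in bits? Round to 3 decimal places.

H = −Σ pᵢ log₂ pᵢ.
−0.13·log₂(0.13) = 0.3826
−0.30·log₂(0.30) = 0.5211
−0.19·log₂(0.19) = 0.4552
−0.06·log₂(0.06) = 0.2435
−0.07·log₂(0.07) = 0.2686
−0.05·log₂(0.05) = 0.2161
−0.20·log₂(0.20) = 0.4644
Sum ≈ 2.5515 → 2.552 bits.

2.552 bits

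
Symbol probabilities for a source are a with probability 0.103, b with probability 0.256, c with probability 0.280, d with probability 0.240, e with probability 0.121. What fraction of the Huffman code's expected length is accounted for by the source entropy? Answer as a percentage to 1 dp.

Entropy H = −Σ p log₂ p ≈ 2.2180 bits.
Huffman merges: 103/1000+121/1000→28/125; 28/125+6/25→58/125; 32/125+7/25→67/125; 58/125+67/125→1. L = 278/125 ≈ 2.2240.
Efficiency = H/L = 2.2180/2.2240 = 99.7%.

99.7%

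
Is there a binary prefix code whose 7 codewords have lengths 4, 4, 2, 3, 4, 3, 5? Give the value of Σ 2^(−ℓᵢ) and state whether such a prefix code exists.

0.71875; yes

With common denominator 2^5 = 32: Σ 2^(−ℓᵢ) = 2/32 + 2/32 + 8/32 + 4/32 + 2/32 + 4/32 + 1/32 = 23/32 = 0.71875.
Kraft's inequality requires Σ ≤ 1; here Σ = 0.71875 ≤ 1, so such a prefix code exists.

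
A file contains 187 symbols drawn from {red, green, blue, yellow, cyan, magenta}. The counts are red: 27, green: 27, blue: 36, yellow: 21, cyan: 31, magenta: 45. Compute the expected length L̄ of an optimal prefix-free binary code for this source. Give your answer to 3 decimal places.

Probabilities are the counts divided by 187.
Repeatedly combine the two least-probable nodes; the expected code length is the sum of the merged weights.
merge 21/187 + 27/187 → 48/187
merge 27/187 + 31/187 → 58/187
merge 36/187 + 45/187 → 81/187
merge 48/187 + 58/187 → 106/187
merge 81/187 + 106/187 → 1
L = 48/187 + 58/187 + 81/187 + 106/187 + 1 = 480/187 ≈ 2.567 bits/symbol.

2.567 bits/symbol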